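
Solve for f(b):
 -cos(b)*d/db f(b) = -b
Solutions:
 f(b) = C1 + Integral(b/cos(b), b)


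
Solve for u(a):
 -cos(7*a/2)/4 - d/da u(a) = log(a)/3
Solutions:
 u(a) = C1 - a*log(a)/3 + a/3 - sin(7*a/2)/14


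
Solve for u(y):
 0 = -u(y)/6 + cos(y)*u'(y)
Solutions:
 u(y) = C1*(sin(y) + 1)^(1/12)/(sin(y) - 1)^(1/12)


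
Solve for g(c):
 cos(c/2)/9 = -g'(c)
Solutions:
 g(c) = C1 - 2*sin(c/2)/9


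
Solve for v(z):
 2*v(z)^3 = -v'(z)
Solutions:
 v(z) = -sqrt(2)*sqrt(-1/(C1 - 2*z))/2
 v(z) = sqrt(2)*sqrt(-1/(C1 - 2*z))/2


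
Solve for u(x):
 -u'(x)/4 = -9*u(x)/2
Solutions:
 u(x) = C1*exp(18*x)


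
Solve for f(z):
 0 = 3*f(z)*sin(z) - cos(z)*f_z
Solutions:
 f(z) = C1/cos(z)^3


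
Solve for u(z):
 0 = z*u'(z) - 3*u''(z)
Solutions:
 u(z) = C1 + C2*erfi(sqrt(6)*z/6)


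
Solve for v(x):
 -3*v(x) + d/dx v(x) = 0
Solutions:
 v(x) = C1*exp(3*x)


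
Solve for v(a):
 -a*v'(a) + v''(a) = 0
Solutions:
 v(a) = C1 + C2*erfi(sqrt(2)*a/2)


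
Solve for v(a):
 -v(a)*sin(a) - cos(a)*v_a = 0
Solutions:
 v(a) = C1*cos(a)


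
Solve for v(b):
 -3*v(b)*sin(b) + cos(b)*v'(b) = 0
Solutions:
 v(b) = C1/cos(b)^3


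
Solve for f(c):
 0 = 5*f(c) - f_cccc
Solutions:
 f(c) = C1*exp(-5^(1/4)*c) + C2*exp(5^(1/4)*c) + C3*sin(5^(1/4)*c) + C4*cos(5^(1/4)*c)


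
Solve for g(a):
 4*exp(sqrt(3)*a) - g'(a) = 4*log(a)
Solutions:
 g(a) = C1 - 4*a*log(a) + 4*a + 4*sqrt(3)*exp(sqrt(3)*a)/3


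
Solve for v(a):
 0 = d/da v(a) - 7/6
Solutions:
 v(a) = C1 + 7*a/6


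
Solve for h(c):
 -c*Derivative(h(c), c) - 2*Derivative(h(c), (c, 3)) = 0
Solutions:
 h(c) = C1 + Integral(C2*airyai(-2^(2/3)*c/2) + C3*airybi(-2^(2/3)*c/2), c)


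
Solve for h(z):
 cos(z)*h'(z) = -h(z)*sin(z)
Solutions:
 h(z) = C1*cos(z)


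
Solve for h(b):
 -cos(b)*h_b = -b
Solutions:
 h(b) = C1 + Integral(b/cos(b), b)


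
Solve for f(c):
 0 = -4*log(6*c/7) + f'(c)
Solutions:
 f(c) = C1 + 4*c*log(c) - 4*c + c*log(1296/2401)


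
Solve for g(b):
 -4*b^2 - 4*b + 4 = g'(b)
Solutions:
 g(b) = C1 - 4*b^3/3 - 2*b^2 + 4*b


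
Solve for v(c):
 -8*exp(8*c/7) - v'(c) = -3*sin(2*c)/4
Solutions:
 v(c) = C1 - 7*exp(8*c/7) - 3*cos(2*c)/8


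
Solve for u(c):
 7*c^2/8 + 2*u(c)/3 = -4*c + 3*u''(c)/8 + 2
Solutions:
 u(c) = C1*exp(-4*c/3) + C2*exp(4*c/3) - 21*c^2/16 - 6*c + 195/128


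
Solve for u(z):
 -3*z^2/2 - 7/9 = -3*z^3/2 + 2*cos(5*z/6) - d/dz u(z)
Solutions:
 u(z) = C1 - 3*z^4/8 + z^3/2 + 7*z/9 + 12*sin(5*z/6)/5


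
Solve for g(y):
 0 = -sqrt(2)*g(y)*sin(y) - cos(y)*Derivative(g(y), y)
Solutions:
 g(y) = C1*cos(y)^(sqrt(2))


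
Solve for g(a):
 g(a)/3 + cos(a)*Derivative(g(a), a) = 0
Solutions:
 g(a) = C1*(sin(a) - 1)^(1/6)/(sin(a) + 1)^(1/6)


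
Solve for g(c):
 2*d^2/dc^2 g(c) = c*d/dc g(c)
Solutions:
 g(c) = C1 + C2*erfi(c/2)


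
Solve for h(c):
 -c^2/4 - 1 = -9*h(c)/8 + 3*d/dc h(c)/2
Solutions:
 h(c) = C1*exp(3*c/4) + 2*c^2/9 + 16*c/27 + 136/81


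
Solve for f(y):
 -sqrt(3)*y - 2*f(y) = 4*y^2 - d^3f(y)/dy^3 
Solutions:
 f(y) = C3*exp(2^(1/3)*y) - 2*y^2 - sqrt(3)*y/2 + (C1*sin(2^(1/3)*sqrt(3)*y/2) + C2*cos(2^(1/3)*sqrt(3)*y/2))*exp(-2^(1/3)*y/2)


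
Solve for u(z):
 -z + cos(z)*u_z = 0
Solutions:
 u(z) = C1 + Integral(z/cos(z), z)


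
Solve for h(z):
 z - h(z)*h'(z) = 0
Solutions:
 h(z) = -sqrt(C1 + z^2)
 h(z) = sqrt(C1 + z^2)


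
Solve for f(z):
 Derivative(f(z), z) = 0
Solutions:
 f(z) = C1


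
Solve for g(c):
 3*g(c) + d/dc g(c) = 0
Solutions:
 g(c) = C1*exp(-3*c)


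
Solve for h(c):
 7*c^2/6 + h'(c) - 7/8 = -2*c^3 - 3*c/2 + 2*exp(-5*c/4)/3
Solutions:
 h(c) = C1 - c^4/2 - 7*c^3/18 - 3*c^2/4 + 7*c/8 - 8*exp(-5*c/4)/15


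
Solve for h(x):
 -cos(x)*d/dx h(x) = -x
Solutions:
 h(x) = C1 + Integral(x/cos(x), x)


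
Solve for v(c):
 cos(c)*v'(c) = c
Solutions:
 v(c) = C1 + Integral(c/cos(c), c)


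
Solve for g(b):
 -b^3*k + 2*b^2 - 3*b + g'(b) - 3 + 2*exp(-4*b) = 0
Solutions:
 g(b) = C1 + b^4*k/4 - 2*b^3/3 + 3*b^2/2 + 3*b + exp(-4*b)/2


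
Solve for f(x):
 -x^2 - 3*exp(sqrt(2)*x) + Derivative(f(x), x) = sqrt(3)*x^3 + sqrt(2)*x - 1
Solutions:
 f(x) = C1 + sqrt(3)*x^4/4 + x^3/3 + sqrt(2)*x^2/2 - x + 3*sqrt(2)*exp(sqrt(2)*x)/2


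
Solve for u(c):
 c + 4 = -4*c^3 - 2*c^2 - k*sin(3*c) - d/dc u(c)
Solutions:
 u(c) = C1 - c^4 - 2*c^3/3 - c^2/2 - 4*c + k*cos(3*c)/3


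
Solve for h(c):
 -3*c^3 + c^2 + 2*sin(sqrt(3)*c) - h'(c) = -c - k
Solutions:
 h(c) = C1 - 3*c^4/4 + c^3/3 + c^2/2 + c*k - 2*sqrt(3)*cos(sqrt(3)*c)/3


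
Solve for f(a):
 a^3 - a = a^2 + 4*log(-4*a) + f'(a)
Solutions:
 f(a) = C1 + a^4/4 - a^3/3 - a^2/2 - 4*a*log(-a) + 4*a*(1 - 2*log(2))


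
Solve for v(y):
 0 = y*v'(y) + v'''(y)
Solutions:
 v(y) = C1 + Integral(C2*airyai(-y) + C3*airybi(-y), y)


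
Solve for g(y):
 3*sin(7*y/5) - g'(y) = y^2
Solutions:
 g(y) = C1 - y^3/3 - 15*cos(7*y/5)/7


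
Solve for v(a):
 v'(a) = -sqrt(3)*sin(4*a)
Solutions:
 v(a) = C1 + sqrt(3)*cos(4*a)/4


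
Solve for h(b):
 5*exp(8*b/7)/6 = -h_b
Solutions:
 h(b) = C1 - 35*exp(8*b/7)/48


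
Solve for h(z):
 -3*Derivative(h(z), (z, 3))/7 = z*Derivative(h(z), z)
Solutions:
 h(z) = C1 + Integral(C2*airyai(-3^(2/3)*7^(1/3)*z/3) + C3*airybi(-3^(2/3)*7^(1/3)*z/3), z)


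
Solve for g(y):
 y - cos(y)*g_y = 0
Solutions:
 g(y) = C1 + Integral(y/cos(y), y)


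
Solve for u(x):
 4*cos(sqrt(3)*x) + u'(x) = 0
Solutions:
 u(x) = C1 - 4*sqrt(3)*sin(sqrt(3)*x)/3


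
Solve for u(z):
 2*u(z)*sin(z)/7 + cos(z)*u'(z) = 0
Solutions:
 u(z) = C1*cos(z)^(2/7)


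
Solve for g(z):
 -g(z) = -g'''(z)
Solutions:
 g(z) = C3*exp(z) + (C1*sin(sqrt(3)*z/2) + C2*cos(sqrt(3)*z/2))*exp(-z/2)


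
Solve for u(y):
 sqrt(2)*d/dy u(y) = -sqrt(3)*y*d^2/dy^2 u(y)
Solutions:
 u(y) = C1 + C2*y^(1 - sqrt(6)/3)


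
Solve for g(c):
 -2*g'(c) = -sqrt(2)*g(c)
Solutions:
 g(c) = C1*exp(sqrt(2)*c/2)


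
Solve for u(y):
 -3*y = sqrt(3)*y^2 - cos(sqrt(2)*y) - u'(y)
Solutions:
 u(y) = C1 + sqrt(3)*y^3/3 + 3*y^2/2 - sqrt(2)*sin(sqrt(2)*y)/2


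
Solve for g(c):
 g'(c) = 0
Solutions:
 g(c) = C1


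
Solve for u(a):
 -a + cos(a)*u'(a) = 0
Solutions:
 u(a) = C1 + Integral(a/cos(a), a)


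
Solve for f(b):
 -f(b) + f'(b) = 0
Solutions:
 f(b) = C1*exp(b)


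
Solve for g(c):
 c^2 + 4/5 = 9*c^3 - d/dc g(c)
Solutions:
 g(c) = C1 + 9*c^4/4 - c^3/3 - 4*c/5


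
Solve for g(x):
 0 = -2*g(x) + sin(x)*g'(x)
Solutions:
 g(x) = C1*(cos(x) - 1)/(cos(x) + 1)


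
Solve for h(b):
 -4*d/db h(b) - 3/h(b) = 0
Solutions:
 h(b) = -sqrt(C1 - 6*b)/2
 h(b) = sqrt(C1 - 6*b)/2


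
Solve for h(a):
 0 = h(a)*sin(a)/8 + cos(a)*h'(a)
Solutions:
 h(a) = C1*cos(a)^(1/8)


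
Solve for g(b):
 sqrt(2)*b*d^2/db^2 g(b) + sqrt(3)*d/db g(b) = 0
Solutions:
 g(b) = C1 + C2*b^(1 - sqrt(6)/2)


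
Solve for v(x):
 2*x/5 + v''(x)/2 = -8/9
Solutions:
 v(x) = C1 + C2*x - 2*x^3/15 - 8*x^2/9


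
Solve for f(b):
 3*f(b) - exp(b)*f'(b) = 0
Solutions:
 f(b) = C1*exp(-3*exp(-b))


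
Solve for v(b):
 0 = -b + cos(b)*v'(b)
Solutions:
 v(b) = C1 + Integral(b/cos(b), b)


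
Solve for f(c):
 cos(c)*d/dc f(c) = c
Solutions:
 f(c) = C1 + Integral(c/cos(c), c)


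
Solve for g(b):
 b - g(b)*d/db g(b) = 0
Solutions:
 g(b) = -sqrt(C1 + b^2)
 g(b) = sqrt(C1 + b^2)


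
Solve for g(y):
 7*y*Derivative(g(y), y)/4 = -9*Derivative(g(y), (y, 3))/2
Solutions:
 g(y) = C1 + Integral(C2*airyai(-84^(1/3)*y/6) + C3*airybi(-84^(1/3)*y/6), y)


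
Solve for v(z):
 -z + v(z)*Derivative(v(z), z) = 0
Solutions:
 v(z) = -sqrt(C1 + z^2)
 v(z) = sqrt(C1 + z^2)


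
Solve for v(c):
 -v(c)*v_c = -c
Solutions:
 v(c) = -sqrt(C1 + c^2)
 v(c) = sqrt(C1 + c^2)


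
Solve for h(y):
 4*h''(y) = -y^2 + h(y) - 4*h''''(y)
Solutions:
 h(y) = C1*exp(-sqrt(2)*y*sqrt(-1 + sqrt(2))/2) + C2*exp(sqrt(2)*y*sqrt(-1 + sqrt(2))/2) + C3*sin(sqrt(2)*y*sqrt(1 + sqrt(2))/2) + C4*cos(sqrt(2)*y*sqrt(1 + sqrt(2))/2) + y^2 + 8


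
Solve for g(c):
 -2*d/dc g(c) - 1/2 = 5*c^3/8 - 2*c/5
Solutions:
 g(c) = C1 - 5*c^4/64 + c^2/10 - c/4


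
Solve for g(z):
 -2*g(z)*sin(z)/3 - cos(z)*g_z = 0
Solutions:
 g(z) = C1*cos(z)^(2/3)


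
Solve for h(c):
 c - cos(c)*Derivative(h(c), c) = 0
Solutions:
 h(c) = C1 + Integral(c/cos(c), c)


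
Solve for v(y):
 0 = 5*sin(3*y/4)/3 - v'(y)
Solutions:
 v(y) = C1 - 20*cos(3*y/4)/9


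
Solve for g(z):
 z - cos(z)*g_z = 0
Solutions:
 g(z) = C1 + Integral(z/cos(z), z)


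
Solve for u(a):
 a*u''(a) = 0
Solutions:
 u(a) = C1 + C2*a


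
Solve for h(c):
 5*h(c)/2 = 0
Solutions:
 h(c) = 0


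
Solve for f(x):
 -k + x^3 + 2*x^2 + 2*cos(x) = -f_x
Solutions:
 f(x) = C1 + k*x - x^4/4 - 2*x^3/3 - 2*sin(x)


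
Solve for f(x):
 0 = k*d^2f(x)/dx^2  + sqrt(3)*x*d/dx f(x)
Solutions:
 f(x) = C1 + C2*sqrt(k)*erf(sqrt(2)*3^(1/4)*x*sqrt(1/k)/2)


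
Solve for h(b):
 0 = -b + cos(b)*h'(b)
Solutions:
 h(b) = C1 + Integral(b/cos(b), b)


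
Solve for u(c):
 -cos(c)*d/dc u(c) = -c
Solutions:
 u(c) = C1 + Integral(c/cos(c), c)


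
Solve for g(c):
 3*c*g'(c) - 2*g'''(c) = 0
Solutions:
 g(c) = C1 + Integral(C2*airyai(2^(2/3)*3^(1/3)*c/2) + C3*airybi(2^(2/3)*3^(1/3)*c/2), c)


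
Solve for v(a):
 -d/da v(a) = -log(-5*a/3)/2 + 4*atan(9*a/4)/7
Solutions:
 v(a) = C1 + a*log(-a)/2 - 4*a*atan(9*a/4)/7 - a*log(3) - a/2 + a*log(15)/2 + 8*log(81*a^2 + 16)/63


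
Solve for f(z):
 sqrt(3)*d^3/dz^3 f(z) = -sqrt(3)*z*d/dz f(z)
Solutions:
 f(z) = C1 + Integral(C2*airyai(-z) + C3*airybi(-z), z)


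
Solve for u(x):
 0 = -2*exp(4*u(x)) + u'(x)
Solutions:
 u(x) = log(-(-1/(C1 + 8*x))^(1/4))
 u(x) = log(-1/(C1 + 8*x))/4
 u(x) = log(-I*(-1/(C1 + 8*x))^(1/4))
 u(x) = log(I*(-1/(C1 + 8*x))^(1/4))


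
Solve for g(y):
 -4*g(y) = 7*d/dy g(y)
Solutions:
 g(y) = C1*exp(-4*y/7)


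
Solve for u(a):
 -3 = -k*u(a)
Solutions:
 u(a) = 3/k


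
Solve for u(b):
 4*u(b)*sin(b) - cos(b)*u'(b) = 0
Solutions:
 u(b) = C1/cos(b)^4


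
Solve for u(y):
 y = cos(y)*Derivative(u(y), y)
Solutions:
 u(y) = C1 + Integral(y/cos(y), y)


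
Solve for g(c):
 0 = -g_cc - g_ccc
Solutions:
 g(c) = C1 + C2*c + C3*exp(-c)


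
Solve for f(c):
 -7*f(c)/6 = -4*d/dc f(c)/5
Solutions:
 f(c) = C1*exp(35*c/24)


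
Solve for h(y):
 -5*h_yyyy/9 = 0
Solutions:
 h(y) = C1 + C2*y + C3*y^2 + C4*y^3


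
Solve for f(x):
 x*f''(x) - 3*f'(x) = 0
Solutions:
 f(x) = C1 + C2*x^4


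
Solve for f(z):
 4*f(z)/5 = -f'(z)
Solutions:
 f(z) = C1*exp(-4*z/5)


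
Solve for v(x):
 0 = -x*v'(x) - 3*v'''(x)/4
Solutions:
 v(x) = C1 + Integral(C2*airyai(-6^(2/3)*x/3) + C3*airybi(-6^(2/3)*x/3), x)


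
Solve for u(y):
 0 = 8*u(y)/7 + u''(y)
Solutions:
 u(y) = C1*sin(2*sqrt(14)*y/7) + C2*cos(2*sqrt(14)*y/7)


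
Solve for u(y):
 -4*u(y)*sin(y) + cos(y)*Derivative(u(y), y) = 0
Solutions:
 u(y) = C1/cos(y)^4


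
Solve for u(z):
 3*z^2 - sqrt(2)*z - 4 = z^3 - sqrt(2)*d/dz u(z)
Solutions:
 u(z) = C1 + sqrt(2)*z^4/8 - sqrt(2)*z^3/2 + z^2/2 + 2*sqrt(2)*z


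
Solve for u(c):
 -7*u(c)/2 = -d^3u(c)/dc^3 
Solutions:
 u(c) = C3*exp(2^(2/3)*7^(1/3)*c/2) + (C1*sin(2^(2/3)*sqrt(3)*7^(1/3)*c/4) + C2*cos(2^(2/3)*sqrt(3)*7^(1/3)*c/4))*exp(-2^(2/3)*7^(1/3)*c/4)


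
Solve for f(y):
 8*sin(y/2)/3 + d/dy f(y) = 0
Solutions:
 f(y) = C1 + 16*cos(y/2)/3


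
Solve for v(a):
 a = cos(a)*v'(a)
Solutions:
 v(a) = C1 + Integral(a/cos(a), a)


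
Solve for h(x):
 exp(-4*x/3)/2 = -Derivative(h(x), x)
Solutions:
 h(x) = C1 + 3*exp(-4*x/3)/8


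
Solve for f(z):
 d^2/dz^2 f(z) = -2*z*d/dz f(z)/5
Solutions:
 f(z) = C1 + C2*erf(sqrt(5)*z/5)


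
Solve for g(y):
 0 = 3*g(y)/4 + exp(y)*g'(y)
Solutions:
 g(y) = C1*exp(3*exp(-y)/4)


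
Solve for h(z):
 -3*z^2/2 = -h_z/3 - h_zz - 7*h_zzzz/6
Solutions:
 h(z) = C1 + C2*exp(-7^(1/3)*z*(-(7 + sqrt(105))^(1/3) + 2*7^(1/3)/(7 + sqrt(105))^(1/3))/14)*sin(sqrt(3)*7^(1/3)*z*(2*7^(1/3)/(7 + sqrt(105))^(1/3) + (7 + sqrt(105))^(1/3))/14) + C3*exp(-7^(1/3)*z*(-(7 + sqrt(105))^(1/3) + 2*7^(1/3)/(7 + sqrt(105))^(1/3))/14)*cos(sqrt(3)*7^(1/3)*z*(2*7^(1/3)/(7 + sqrt(105))^(1/3) + (7 + sqrt(105))^(1/3))/14) + C4*exp(7^(1/3)*z*(-(7 + sqrt(105))^(1/3) + 2*7^(1/3)/(7 + sqrt(105))^(1/3))/7) + 3*z^3/2 - 27*z^2/2 + 81*z


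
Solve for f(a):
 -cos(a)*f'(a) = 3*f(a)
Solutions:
 f(a) = C1*(sin(a) - 1)^(3/2)/(sin(a) + 1)^(3/2)


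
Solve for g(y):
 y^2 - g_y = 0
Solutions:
 g(y) = C1 + y^3/3


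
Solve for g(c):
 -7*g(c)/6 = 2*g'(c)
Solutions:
 g(c) = C1*exp(-7*c/12)


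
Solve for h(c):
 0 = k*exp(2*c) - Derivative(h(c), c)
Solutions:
 h(c) = C1 + k*exp(2*c)/2


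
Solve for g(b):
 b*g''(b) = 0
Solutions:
 g(b) = C1 + C2*b


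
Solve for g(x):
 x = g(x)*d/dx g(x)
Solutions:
 g(x) = -sqrt(C1 + x^2)
 g(x) = sqrt(C1 + x^2)


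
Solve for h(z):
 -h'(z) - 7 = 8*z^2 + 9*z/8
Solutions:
 h(z) = C1 - 8*z^3/3 - 9*z^2/16 - 7*z


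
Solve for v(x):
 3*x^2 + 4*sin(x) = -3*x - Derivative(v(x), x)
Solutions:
 v(x) = C1 - x^3 - 3*x^2/2 + 4*cos(x)


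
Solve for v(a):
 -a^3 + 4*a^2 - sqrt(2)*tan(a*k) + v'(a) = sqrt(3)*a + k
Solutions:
 v(a) = C1 + a^4/4 - 4*a^3/3 + sqrt(3)*a^2/2 + a*k + sqrt(2)*Piecewise((-log(cos(a*k))/k, Ne(k, 0)), (0, True))


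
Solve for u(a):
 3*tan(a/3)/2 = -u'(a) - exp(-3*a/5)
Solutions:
 u(a) = C1 - 9*log(tan(a/3)^2 + 1)/4 + 5*exp(-3*a/5)/3


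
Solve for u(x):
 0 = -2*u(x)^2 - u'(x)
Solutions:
 u(x) = 1/(C1 + 2*x)


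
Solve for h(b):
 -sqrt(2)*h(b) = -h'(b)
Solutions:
 h(b) = C1*exp(sqrt(2)*b)


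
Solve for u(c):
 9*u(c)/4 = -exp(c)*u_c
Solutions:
 u(c) = C1*exp(9*exp(-c)/4)


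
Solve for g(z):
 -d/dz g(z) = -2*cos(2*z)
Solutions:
 g(z) = C1 + sin(2*z)


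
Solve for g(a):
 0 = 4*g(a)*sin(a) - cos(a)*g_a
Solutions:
 g(a) = C1/cos(a)^4


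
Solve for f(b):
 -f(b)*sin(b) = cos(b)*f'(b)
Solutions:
 f(b) = C1*cos(b)


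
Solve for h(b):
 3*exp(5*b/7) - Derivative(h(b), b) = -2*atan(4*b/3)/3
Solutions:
 h(b) = C1 + 2*b*atan(4*b/3)/3 + 21*exp(5*b/7)/5 - log(16*b^2 + 9)/4


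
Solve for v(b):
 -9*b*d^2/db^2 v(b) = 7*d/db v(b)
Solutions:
 v(b) = C1 + C2*b^(2/9)


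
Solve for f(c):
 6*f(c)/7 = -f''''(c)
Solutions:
 f(c) = (C1*sin(14^(3/4)*3^(1/4)*c/14) + C2*cos(14^(3/4)*3^(1/4)*c/14))*exp(-14^(3/4)*3^(1/4)*c/14) + (C3*sin(14^(3/4)*3^(1/4)*c/14) + C4*cos(14^(3/4)*3^(1/4)*c/14))*exp(14^(3/4)*3^(1/4)*c/14)


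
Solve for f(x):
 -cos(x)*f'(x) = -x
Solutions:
 f(x) = C1 + Integral(x/cos(x), x)


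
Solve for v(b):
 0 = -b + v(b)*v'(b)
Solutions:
 v(b) = -sqrt(C1 + b^2)
 v(b) = sqrt(C1 + b^2)


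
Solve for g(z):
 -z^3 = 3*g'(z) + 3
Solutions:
 g(z) = C1 - z^4/12 - z


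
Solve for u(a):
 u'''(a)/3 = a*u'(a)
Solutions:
 u(a) = C1 + Integral(C2*airyai(3^(1/3)*a) + C3*airybi(3^(1/3)*a), a)


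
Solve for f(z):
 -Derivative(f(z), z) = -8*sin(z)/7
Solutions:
 f(z) = C1 - 8*cos(z)/7


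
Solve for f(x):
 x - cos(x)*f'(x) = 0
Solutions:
 f(x) = C1 + Integral(x/cos(x), x)


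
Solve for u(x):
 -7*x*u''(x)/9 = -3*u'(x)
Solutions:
 u(x) = C1 + C2*x^(34/7)


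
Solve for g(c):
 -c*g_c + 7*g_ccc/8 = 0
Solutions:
 g(c) = C1 + Integral(C2*airyai(2*7^(2/3)*c/7) + C3*airybi(2*7^(2/3)*c/7), c)


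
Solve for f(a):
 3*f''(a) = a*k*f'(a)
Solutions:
 f(a) = Piecewise((-sqrt(6)*sqrt(pi)*C1*erf(sqrt(6)*a*sqrt(-k)/6)/(2*sqrt(-k)) - C2, (k > 0) | (k < 0)), (-C1*a - C2, True))


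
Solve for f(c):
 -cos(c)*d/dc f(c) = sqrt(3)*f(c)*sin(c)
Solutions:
 f(c) = C1*cos(c)^(sqrt(3))


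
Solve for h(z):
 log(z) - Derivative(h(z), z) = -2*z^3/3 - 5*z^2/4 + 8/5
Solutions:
 h(z) = C1 + z^4/6 + 5*z^3/12 + z*log(z) - 13*z/5


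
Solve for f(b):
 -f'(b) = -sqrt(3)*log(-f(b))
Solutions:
 -li(-f(b)) = C1 + sqrt(3)*b


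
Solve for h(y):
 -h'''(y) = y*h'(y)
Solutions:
 h(y) = C1 + Integral(C2*airyai(-y) + C3*airybi(-y), y)


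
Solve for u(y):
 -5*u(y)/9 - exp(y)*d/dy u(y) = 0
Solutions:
 u(y) = C1*exp(5*exp(-y)/9)


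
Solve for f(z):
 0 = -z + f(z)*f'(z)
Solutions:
 f(z) = -sqrt(C1 + z^2)
 f(z) = sqrt(C1 + z^2)


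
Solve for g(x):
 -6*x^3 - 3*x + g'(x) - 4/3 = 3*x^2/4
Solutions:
 g(x) = C1 + 3*x^4/2 + x^3/4 + 3*x^2/2 + 4*x/3


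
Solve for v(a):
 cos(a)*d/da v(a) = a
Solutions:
 v(a) = C1 + Integral(a/cos(a), a)


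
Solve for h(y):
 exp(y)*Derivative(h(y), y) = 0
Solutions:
 h(y) = C1


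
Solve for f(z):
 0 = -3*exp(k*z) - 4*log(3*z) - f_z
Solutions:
 f(z) = C1 - 4*z*log(z) + 4*z*(1 - log(3)) + Piecewise((-3*exp(k*z)/k, Ne(k, 0)), (-3*z, True))


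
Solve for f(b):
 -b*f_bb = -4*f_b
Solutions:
 f(b) = C1 + C2*b^5


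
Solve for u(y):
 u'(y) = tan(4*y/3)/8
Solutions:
 u(y) = C1 - 3*log(cos(4*y/3))/32


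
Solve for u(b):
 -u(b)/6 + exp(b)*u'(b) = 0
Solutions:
 u(b) = C1*exp(-exp(-b)/6)


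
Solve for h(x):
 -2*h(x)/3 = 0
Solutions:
 h(x) = 0


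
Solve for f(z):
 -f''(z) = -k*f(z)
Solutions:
 f(z) = C1*exp(-sqrt(k)*z) + C2*exp(sqrt(k)*z)


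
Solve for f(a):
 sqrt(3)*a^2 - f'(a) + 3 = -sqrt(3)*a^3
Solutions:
 f(a) = C1 + sqrt(3)*a^4/4 + sqrt(3)*a^3/3 + 3*a


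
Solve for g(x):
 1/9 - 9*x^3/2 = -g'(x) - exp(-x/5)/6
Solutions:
 g(x) = C1 + 9*x^4/8 - x/9 + 5*exp(-x/5)/6


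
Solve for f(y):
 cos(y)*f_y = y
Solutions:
 f(y) = C1 + Integral(y/cos(y), y)


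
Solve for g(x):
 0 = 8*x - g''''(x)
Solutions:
 g(x) = C1 + C2*x + C3*x^2 + C4*x^3 + x^5/15


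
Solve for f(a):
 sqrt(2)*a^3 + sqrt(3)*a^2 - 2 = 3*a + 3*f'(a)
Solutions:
 f(a) = C1 + sqrt(2)*a^4/12 + sqrt(3)*a^3/9 - a^2/2 - 2*a/3


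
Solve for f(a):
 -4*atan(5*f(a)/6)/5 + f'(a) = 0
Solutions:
 Integral(1/atan(5*_y/6), (_y, f(a))) = C1 + 4*a/5


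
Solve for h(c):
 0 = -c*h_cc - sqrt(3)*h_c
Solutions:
 h(c) = C1 + C2*c^(1 - sqrt(3))


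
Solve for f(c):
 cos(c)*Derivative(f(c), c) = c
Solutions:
 f(c) = C1 + Integral(c/cos(c), c)


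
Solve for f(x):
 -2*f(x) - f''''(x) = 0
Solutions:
 f(x) = (C1*sin(2^(3/4)*x/2) + C2*cos(2^(3/4)*x/2))*exp(-2^(3/4)*x/2) + (C3*sin(2^(3/4)*x/2) + C4*cos(2^(3/4)*x/2))*exp(2^(3/4)*x/2)


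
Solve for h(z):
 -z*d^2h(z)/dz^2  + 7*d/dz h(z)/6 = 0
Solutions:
 h(z) = C1 + C2*z^(13/6)


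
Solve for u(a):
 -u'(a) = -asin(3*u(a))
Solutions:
 Integral(1/asin(3*_y), (_y, u(a))) = C1 + a


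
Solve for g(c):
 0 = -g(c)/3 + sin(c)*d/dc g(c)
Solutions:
 g(c) = C1*(cos(c) - 1)^(1/6)/(cos(c) + 1)^(1/6)


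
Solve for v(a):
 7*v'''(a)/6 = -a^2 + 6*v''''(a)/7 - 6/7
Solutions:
 v(a) = C1 + C2*a + C3*a^2 + C4*exp(49*a/36) - a^5/70 - 18*a^4/343 - 4650*a^3/16807


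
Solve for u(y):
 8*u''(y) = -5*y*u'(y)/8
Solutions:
 u(y) = C1 + C2*erf(sqrt(10)*y/16)


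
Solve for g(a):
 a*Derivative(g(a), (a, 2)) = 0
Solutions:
 g(a) = C1 + C2*a


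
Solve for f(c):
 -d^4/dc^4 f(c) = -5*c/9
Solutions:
 f(c) = C1 + C2*c + C3*c^2 + C4*c^3 + c^5/216


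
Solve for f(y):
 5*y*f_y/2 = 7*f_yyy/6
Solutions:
 f(y) = C1 + Integral(C2*airyai(15^(1/3)*7^(2/3)*y/7) + C3*airybi(15^(1/3)*7^(2/3)*y/7), y)


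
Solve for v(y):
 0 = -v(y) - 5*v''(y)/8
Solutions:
 v(y) = C1*sin(2*sqrt(10)*y/5) + C2*cos(2*sqrt(10)*y/5)


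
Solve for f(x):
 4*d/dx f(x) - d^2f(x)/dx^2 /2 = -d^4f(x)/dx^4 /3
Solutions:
 f(x) = C1 + C2*exp(x*((sqrt(574)/4 + 6)^(-1/3) + 2*(sqrt(574)/4 + 6)^(1/3))/4)*sin(sqrt(3)*x*(-2*(27*sqrt(574)/4 + 162)^(1/3) + 9/(27*sqrt(574)/4 + 162)^(1/3))/12) + C3*exp(x*((sqrt(574)/4 + 6)^(-1/3) + 2*(sqrt(574)/4 + 6)^(1/3))/4)*cos(sqrt(3)*x*(-2*(27*sqrt(574)/4 + 162)^(1/3) + 9/(27*sqrt(574)/4 + 162)^(1/3))/12) + C4*exp(-x*(1/(2*(sqrt(574)/4 + 6)^(1/3)) + (sqrt(574)/4 + 6)^(1/3)))


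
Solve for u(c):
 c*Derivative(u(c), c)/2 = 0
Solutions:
 u(c) = C1


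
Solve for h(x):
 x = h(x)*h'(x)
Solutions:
 h(x) = -sqrt(C1 + x^2)
 h(x) = sqrt(C1 + x^2)


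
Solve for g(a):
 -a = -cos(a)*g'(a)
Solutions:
 g(a) = C1 + Integral(a/cos(a), a)


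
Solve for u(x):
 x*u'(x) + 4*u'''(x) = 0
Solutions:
 u(x) = C1 + Integral(C2*airyai(-2^(1/3)*x/2) + C3*airybi(-2^(1/3)*x/2), x)


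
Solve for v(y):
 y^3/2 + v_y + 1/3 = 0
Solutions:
 v(y) = C1 - y^4/8 - y/3


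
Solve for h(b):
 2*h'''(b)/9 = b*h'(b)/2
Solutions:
 h(b) = C1 + Integral(C2*airyai(2^(1/3)*3^(2/3)*b/2) + C3*airybi(2^(1/3)*3^(2/3)*b/2), b)


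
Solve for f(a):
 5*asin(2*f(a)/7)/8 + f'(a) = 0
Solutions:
 Integral(1/asin(2*_y/7), (_y, f(a))) = C1 - 5*a/8


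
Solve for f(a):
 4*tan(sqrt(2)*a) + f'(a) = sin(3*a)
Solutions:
 f(a) = C1 + 2*sqrt(2)*log(cos(sqrt(2)*a)) - cos(3*a)/3


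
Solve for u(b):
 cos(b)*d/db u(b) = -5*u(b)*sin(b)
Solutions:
 u(b) = C1*cos(b)^5


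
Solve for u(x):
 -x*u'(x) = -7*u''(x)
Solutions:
 u(x) = C1 + C2*erfi(sqrt(14)*x/14)


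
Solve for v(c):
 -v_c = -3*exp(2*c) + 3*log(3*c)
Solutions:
 v(c) = C1 - 3*c*log(c) + 3*c*(1 - log(3)) + 3*exp(2*c)/2


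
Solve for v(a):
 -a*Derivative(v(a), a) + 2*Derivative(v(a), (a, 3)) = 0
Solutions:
 v(a) = C1 + Integral(C2*airyai(2^(2/3)*a/2) + C3*airybi(2^(2/3)*a/2), a)


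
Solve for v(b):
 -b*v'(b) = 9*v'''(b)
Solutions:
 v(b) = C1 + Integral(C2*airyai(-3^(1/3)*b/3) + C3*airybi(-3^(1/3)*b/3), b)


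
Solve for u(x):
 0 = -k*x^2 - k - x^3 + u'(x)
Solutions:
 u(x) = C1 + k*x^3/3 + k*x + x^4/4


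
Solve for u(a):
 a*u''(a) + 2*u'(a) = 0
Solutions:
 u(a) = C1 + C2/a


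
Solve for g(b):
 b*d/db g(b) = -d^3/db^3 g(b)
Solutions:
 g(b) = C1 + Integral(C2*airyai(-b) + C3*airybi(-b), b)


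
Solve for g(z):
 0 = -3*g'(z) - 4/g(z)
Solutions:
 g(z) = -sqrt(C1 - 24*z)/3
 g(z) = sqrt(C1 - 24*z)/3


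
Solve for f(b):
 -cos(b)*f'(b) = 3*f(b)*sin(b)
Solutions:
 f(b) = C1*cos(b)^3


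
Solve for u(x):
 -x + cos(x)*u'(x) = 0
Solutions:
 u(x) = C1 + Integral(x/cos(x), x)


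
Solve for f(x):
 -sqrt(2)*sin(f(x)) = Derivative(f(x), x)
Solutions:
 f(x) = -acos((-C1 - exp(2*sqrt(2)*x))/(C1 - exp(2*sqrt(2)*x))) + 2*pi
 f(x) = acos((-C1 - exp(2*sqrt(2)*x))/(C1 - exp(2*sqrt(2)*x)))


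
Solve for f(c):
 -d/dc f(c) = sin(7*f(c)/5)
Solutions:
 c + 5*log(cos(7*f(c)/5) - 1)/14 - 5*log(cos(7*f(c)/5) + 1)/14 = C1


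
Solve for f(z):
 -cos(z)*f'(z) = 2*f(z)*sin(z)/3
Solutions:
 f(z) = C1*cos(z)^(2/3)


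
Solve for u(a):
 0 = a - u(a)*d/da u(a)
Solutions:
 u(a) = -sqrt(C1 + a^2)
 u(a) = sqrt(C1 + a^2)


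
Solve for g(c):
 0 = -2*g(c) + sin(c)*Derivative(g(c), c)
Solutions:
 g(c) = C1*(cos(c) - 1)/(cos(c) + 1)


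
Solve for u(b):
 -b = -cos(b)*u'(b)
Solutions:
 u(b) = C1 + Integral(b/cos(b), b)


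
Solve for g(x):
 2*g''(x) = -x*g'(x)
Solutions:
 g(x) = C1 + C2*erf(x/2)


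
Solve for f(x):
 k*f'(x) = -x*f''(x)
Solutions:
 f(x) = C1 + x^(1 - re(k))*(C2*sin(log(x)*Abs(im(k))) + C3*cos(log(x)*im(k)))


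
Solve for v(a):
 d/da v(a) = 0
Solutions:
 v(a) = C1


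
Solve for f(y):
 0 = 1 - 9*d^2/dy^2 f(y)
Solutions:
 f(y) = C1 + C2*y + y^2/18


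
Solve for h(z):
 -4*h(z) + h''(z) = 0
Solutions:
 h(z) = C1*exp(-2*z) + C2*exp(2*z)


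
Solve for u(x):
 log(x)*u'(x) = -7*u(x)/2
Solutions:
 u(x) = C1*exp(-7*li(x)/2)


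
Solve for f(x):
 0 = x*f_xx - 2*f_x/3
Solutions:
 f(x) = C1 + C2*x^(5/3)


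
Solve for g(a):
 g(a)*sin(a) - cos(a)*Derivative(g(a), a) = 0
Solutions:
 g(a) = C1/cos(a)


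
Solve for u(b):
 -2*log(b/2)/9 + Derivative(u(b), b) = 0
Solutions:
 u(b) = C1 + 2*b*log(b)/9 - 2*b/9 - 2*b*log(2)/9


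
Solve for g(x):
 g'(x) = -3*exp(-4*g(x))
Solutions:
 g(x) = log(-I*(C1 - 12*x)^(1/4))
 g(x) = log(I*(C1 - 12*x)^(1/4))
 g(x) = log(-(C1 - 12*x)^(1/4))
 g(x) = log(C1 - 12*x)/4


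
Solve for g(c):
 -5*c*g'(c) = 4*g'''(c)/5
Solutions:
 g(c) = C1 + Integral(C2*airyai(-2^(1/3)*5^(2/3)*c/2) + C3*airybi(-2^(1/3)*5^(2/3)*c/2), c)


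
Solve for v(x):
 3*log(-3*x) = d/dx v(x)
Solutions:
 v(x) = C1 + 3*x*log(-x) + 3*x*(-1 + log(3))


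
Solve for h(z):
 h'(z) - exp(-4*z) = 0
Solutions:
 h(z) = C1 - exp(-4*z)/4


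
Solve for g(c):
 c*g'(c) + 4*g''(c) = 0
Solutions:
 g(c) = C1 + C2*erf(sqrt(2)*c/4)


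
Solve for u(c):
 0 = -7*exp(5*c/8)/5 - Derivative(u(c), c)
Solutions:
 u(c) = C1 - 56*exp(5*c/8)/25


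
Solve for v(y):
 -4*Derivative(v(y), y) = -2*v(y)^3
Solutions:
 v(y) = -sqrt(-1/(C1 + y))
 v(y) = sqrt(-1/(C1 + y))


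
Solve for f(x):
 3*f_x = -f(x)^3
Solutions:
 f(x) = -sqrt(6)*sqrt(-1/(C1 - x))/2
 f(x) = sqrt(6)*sqrt(-1/(C1 - x))/2


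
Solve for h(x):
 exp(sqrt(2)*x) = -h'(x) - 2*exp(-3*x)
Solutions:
 h(x) = C1 - sqrt(2)*exp(sqrt(2)*x)/2 + 2*exp(-3*x)/3


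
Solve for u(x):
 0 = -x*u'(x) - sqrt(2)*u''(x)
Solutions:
 u(x) = C1 + C2*erf(2^(1/4)*x/2)


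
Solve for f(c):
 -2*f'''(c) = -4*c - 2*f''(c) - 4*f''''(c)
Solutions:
 f(c) = C1 + C2*c - c^3/3 - c^2 + (C3*sin(sqrt(7)*c/4) + C4*cos(sqrt(7)*c/4))*exp(c/4)


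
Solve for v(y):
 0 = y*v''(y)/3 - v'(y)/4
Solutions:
 v(y) = C1 + C2*y^(7/4)


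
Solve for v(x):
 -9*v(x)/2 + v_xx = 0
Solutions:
 v(x) = C1*exp(-3*sqrt(2)*x/2) + C2*exp(3*sqrt(2)*x/2)


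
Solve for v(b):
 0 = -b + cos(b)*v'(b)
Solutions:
 v(b) = C1 + Integral(b/cos(b), b)


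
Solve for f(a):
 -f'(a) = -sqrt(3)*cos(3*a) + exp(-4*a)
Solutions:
 f(a) = C1 + sqrt(3)*sin(3*a)/3 + exp(-4*a)/4


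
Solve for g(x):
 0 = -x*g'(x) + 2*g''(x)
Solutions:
 g(x) = C1 + C2*erfi(x/2)


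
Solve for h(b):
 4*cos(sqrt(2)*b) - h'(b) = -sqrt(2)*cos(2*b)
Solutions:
 h(b) = C1 + sqrt(2)*sin(2*b)/2 + 2*sqrt(2)*sin(sqrt(2)*b)


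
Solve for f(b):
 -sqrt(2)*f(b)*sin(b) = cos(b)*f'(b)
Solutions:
 f(b) = C1*cos(b)^(sqrt(2))


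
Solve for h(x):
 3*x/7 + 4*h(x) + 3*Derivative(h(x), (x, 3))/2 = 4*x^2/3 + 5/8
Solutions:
 h(x) = C3*exp(-2*3^(2/3)*x/3) + x^2/3 - 3*x/28 + (C1*sin(3^(1/6)*x) + C2*cos(3^(1/6)*x))*exp(3^(2/3)*x/3) + 5/32


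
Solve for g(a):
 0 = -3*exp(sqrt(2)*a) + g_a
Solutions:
 g(a) = C1 + 3*sqrt(2)*exp(sqrt(2)*a)/2


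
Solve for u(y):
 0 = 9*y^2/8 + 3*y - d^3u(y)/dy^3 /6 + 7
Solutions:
 u(y) = C1 + C2*y + C3*y^2 + 9*y^5/80 + 3*y^4/4 + 7*y^3


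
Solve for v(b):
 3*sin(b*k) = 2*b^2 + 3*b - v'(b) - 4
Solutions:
 v(b) = C1 + 2*b^3/3 + 3*b^2/2 - 4*b + 3*cos(b*k)/k


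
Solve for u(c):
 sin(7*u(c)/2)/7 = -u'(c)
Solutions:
 u(c) = -2*acos((-C1 - exp(c))/(C1 - exp(c)))/7 + 4*pi/7
 u(c) = 2*acos((-C1 - exp(c))/(C1 - exp(c)))/7


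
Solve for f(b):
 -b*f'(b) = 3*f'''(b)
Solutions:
 f(b) = C1 + Integral(C2*airyai(-3^(2/3)*b/3) + C3*airybi(-3^(2/3)*b/3), b)


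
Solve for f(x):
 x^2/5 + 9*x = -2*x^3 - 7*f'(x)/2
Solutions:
 f(x) = C1 - x^4/7 - 2*x^3/105 - 9*x^2/7


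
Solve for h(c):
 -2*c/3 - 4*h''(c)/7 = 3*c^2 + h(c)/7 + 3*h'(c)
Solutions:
 h(c) = C1*exp(c*(-21 + 5*sqrt(17))/8) + C2*exp(-c*(5*sqrt(17) + 21)/8) - 21*c^2 + 2632*c/3 - 18256


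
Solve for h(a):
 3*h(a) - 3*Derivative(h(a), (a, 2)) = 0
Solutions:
 h(a) = C1*exp(-a) + C2*exp(a)


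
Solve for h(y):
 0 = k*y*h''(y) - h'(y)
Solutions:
 h(y) = C1 + y^(((re(k) + 1)*re(k) + im(k)^2)/(re(k)^2 + im(k)^2))*(C2*sin(log(y)*Abs(im(k))/(re(k)^2 + im(k)^2)) + C3*cos(log(y)*im(k)/(re(k)^2 + im(k)^2)))


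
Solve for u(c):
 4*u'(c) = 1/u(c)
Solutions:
 u(c) = -sqrt(C1 + 2*c)/2
 u(c) = sqrt(C1 + 2*c)/2


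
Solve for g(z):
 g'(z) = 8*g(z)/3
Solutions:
 g(z) = C1*exp(8*z/3)


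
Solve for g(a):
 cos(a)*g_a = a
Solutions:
 g(a) = C1 + Integral(a/cos(a), a)


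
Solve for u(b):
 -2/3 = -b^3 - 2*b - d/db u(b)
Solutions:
 u(b) = C1 - b^4/4 - b^2 + 2*b/3


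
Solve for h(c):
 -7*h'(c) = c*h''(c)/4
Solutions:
 h(c) = C1 + C2/c^27


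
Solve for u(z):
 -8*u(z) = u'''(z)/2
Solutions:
 u(z) = C3*exp(-2*2^(1/3)*z) + (C1*sin(2^(1/3)*sqrt(3)*z) + C2*cos(2^(1/3)*sqrt(3)*z))*exp(2^(1/3)*z)


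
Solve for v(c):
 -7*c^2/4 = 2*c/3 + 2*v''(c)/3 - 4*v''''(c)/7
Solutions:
 v(c) = C1 + C2*c + C3*exp(-sqrt(42)*c/6) + C4*exp(sqrt(42)*c/6) - 7*c^4/32 - c^3/6 - 9*c^2/4


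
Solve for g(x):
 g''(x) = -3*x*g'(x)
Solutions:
 g(x) = C1 + C2*erf(sqrt(6)*x/2)


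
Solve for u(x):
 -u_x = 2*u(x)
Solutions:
 u(x) = C1*exp(-2*x)


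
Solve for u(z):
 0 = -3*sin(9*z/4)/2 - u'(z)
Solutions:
 u(z) = C1 + 2*cos(9*z/4)/3


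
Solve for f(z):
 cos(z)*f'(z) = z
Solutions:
 f(z) = C1 + Integral(z/cos(z), z)


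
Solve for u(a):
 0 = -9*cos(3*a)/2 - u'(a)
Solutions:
 u(a) = C1 - 3*sin(3*a)/2


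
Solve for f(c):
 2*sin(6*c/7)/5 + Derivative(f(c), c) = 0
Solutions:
 f(c) = C1 + 7*cos(6*c/7)/15


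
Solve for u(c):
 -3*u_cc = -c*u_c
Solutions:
 u(c) = C1 + C2*erfi(sqrt(6)*c/6)


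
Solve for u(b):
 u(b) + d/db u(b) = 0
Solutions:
 u(b) = C1*exp(-b)


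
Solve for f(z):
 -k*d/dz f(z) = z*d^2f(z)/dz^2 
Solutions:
 f(z) = C1 + z^(1 - re(k))*(C2*sin(log(z)*Abs(im(k))) + C3*cos(log(z)*im(k)))


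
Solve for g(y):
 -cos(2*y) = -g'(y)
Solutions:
 g(y) = C1 + sin(2*y)/2


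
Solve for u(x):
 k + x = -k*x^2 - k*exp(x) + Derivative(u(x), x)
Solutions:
 u(x) = C1 + k*x^3/3 + k*x + k*exp(x) + x^2/2


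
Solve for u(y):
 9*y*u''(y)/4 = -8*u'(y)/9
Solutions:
 u(y) = C1 + C2*y^(49/81)


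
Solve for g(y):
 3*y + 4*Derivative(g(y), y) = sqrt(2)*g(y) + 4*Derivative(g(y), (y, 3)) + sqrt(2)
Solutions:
 g(y) = C1*exp(sqrt(2)*y/2) + C2*exp(y*(-sqrt(2) + sqrt(10))/4) + C3*exp(-y*(sqrt(2) + sqrt(10))/4) + 3*sqrt(2)*y/2 + 5


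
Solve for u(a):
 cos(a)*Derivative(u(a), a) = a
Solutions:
 u(a) = C1 + Integral(a/cos(a), a)


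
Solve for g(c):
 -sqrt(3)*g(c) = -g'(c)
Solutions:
 g(c) = C1*exp(sqrt(3)*c)


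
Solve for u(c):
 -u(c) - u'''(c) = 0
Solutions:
 u(c) = C3*exp(-c) + (C1*sin(sqrt(3)*c/2) + C2*cos(sqrt(3)*c/2))*exp(c/2)


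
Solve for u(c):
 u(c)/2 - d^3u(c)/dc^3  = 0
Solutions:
 u(c) = C3*exp(2^(2/3)*c/2) + (C1*sin(2^(2/3)*sqrt(3)*c/4) + C2*cos(2^(2/3)*sqrt(3)*c/4))*exp(-2^(2/3)*c/4)


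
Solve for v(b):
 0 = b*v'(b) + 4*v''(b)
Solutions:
 v(b) = C1 + C2*erf(sqrt(2)*b/4)


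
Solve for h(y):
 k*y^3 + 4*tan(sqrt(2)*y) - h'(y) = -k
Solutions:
 h(y) = C1 + k*y^4/4 + k*y - 2*sqrt(2)*log(cos(sqrt(2)*y))


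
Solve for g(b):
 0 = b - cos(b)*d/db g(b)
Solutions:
 g(b) = C1 + Integral(b/cos(b), b)


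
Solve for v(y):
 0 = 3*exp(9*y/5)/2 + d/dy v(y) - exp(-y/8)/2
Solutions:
 v(y) = C1 - 5*exp(9*y/5)/6 - 4*exp(-y/8)


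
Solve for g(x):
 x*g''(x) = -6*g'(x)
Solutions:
 g(x) = C1 + C2/x^5


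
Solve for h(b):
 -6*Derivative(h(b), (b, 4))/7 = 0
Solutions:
 h(b) = C1 + C2*b + C3*b^2 + C4*b^3


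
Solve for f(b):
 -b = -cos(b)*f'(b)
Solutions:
 f(b) = C1 + Integral(b/cos(b), b)


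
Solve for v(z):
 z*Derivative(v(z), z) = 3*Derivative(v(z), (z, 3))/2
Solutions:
 v(z) = C1 + Integral(C2*airyai(2^(1/3)*3^(2/3)*z/3) + C3*airybi(2^(1/3)*3^(2/3)*z/3), z)


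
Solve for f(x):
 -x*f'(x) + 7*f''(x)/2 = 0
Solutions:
 f(x) = C1 + C2*erfi(sqrt(7)*x/7)


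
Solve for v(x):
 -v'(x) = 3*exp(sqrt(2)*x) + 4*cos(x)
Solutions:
 v(x) = C1 - 3*sqrt(2)*exp(sqrt(2)*x)/2 - 4*sin(x)


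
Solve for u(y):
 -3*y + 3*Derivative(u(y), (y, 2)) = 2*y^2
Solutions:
 u(y) = C1 + C2*y + y^4/18 + y^3/6


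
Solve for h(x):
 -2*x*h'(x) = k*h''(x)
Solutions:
 h(x) = C1 + C2*sqrt(k)*erf(x*sqrt(1/k))


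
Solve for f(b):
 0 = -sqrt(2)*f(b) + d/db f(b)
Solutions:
 f(b) = C1*exp(sqrt(2)*b)


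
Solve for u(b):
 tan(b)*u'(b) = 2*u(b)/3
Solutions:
 u(b) = C1*sin(b)^(2/3)


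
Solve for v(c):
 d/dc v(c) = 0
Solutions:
 v(c) = C1


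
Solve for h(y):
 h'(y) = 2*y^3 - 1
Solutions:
 h(y) = C1 + y^4/2 - y


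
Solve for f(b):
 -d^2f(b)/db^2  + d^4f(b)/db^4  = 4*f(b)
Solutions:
 f(b) = C1*exp(-sqrt(2)*b*sqrt(1 + sqrt(17))/2) + C2*exp(sqrt(2)*b*sqrt(1 + sqrt(17))/2) + C3*sin(sqrt(2)*b*sqrt(-1 + sqrt(17))/2) + C4*cos(sqrt(2)*b*sqrt(-1 + sqrt(17))/2)


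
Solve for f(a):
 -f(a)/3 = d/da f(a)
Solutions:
 f(a) = C1*exp(-a/3)


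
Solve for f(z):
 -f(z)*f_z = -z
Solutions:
 f(z) = -sqrt(C1 + z^2)
 f(z) = sqrt(C1 + z^2)


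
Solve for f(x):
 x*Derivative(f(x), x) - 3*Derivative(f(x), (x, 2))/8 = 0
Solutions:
 f(x) = C1 + C2*erfi(2*sqrt(3)*x/3)


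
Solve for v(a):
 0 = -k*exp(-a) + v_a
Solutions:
 v(a) = C1 - k*exp(-a)


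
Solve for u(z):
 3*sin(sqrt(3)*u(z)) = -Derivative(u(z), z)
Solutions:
 u(z) = sqrt(3)*(-acos((-exp(2*sqrt(3)*C1) - exp(6*sqrt(3)*z))/(exp(2*sqrt(3)*C1) - exp(6*sqrt(3)*z))) + 2*pi)/3
 u(z) = sqrt(3)*acos((-exp(2*sqrt(3)*C1) - exp(6*sqrt(3)*z))/(exp(2*sqrt(3)*C1) - exp(6*sqrt(3)*z)))/3


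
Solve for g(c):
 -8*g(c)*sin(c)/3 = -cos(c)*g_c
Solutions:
 g(c) = C1/cos(c)^(8/3)


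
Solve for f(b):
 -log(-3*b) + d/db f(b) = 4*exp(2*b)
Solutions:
 f(b) = C1 + b*log(-b) + b*(-1 + log(3)) + 2*exp(2*b)


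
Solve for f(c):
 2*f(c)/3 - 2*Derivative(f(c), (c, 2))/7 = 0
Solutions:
 f(c) = C1*exp(-sqrt(21)*c/3) + C2*exp(sqrt(21)*c/3)


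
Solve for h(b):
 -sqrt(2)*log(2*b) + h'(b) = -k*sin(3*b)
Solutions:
 h(b) = C1 + sqrt(2)*b*(log(b) - 1) + sqrt(2)*b*log(2) + k*cos(3*b)/3


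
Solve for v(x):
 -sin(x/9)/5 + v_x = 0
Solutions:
 v(x) = C1 - 9*cos(x/9)/5


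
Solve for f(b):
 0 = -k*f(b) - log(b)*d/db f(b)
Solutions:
 f(b) = C1*exp(-k*li(b))


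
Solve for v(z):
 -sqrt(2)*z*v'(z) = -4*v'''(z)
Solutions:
 v(z) = C1 + Integral(C2*airyai(sqrt(2)*z/2) + C3*airybi(sqrt(2)*z/2), z)


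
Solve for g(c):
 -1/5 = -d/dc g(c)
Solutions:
 g(c) = C1 + c/5


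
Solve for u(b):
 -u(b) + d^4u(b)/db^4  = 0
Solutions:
 u(b) = C1*exp(-b) + C2*exp(b) + C3*sin(b) + C4*cos(b)


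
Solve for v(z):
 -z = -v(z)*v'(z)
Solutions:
 v(z) = -sqrt(C1 + z^2)
 v(z) = sqrt(C1 + z^2)


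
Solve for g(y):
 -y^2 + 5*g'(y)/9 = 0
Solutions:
 g(y) = C1 + 3*y^3/5


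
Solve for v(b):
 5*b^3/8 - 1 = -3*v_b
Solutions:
 v(b) = C1 - 5*b^4/96 + b/3


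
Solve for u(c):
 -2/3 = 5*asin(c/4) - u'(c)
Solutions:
 u(c) = C1 + 5*c*asin(c/4) + 2*c/3 + 5*sqrt(16 - c^2)


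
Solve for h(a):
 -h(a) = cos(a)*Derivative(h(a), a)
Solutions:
 h(a) = C1*sqrt(sin(a) - 1)/sqrt(sin(a) + 1)


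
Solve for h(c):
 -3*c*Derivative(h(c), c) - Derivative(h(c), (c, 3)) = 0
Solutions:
 h(c) = C1 + Integral(C2*airyai(-3^(1/3)*c) + C3*airybi(-3^(1/3)*c), c)


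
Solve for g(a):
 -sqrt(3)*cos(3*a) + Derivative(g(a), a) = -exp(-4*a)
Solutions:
 g(a) = C1 + sqrt(3)*sin(3*a)/3 + exp(-4*a)/4


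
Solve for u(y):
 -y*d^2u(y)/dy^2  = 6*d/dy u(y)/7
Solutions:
 u(y) = C1 + C2*y^(1/7)


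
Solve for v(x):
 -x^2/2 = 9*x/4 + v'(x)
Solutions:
 v(x) = C1 - x^3/6 - 9*x^2/8


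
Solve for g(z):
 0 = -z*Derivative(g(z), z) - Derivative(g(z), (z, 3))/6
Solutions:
 g(z) = C1 + Integral(C2*airyai(-6^(1/3)*z) + C3*airybi(-6^(1/3)*z), z)


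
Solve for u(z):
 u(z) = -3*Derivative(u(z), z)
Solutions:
 u(z) = C1*exp(-z/3)


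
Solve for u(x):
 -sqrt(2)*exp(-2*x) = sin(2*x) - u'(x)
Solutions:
 u(x) = C1 - cos(2*x)/2 - sqrt(2)*exp(-2*x)/2


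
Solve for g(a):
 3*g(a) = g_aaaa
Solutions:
 g(a) = C1*exp(-3^(1/4)*a) + C2*exp(3^(1/4)*a) + C3*sin(3^(1/4)*a) + C4*cos(3^(1/4)*a)


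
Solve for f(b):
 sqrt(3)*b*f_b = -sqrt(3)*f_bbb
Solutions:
 f(b) = C1 + Integral(C2*airyai(-b) + C3*airybi(-b), b)


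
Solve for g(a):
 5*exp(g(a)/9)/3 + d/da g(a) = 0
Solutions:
 g(a) = 9*log(1/(C1 + 5*a)) + 27*log(3)


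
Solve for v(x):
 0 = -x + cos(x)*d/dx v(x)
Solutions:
 v(x) = C1 + Integral(x/cos(x), x)


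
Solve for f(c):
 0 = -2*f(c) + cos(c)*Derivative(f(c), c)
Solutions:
 f(c) = C1*(sin(c) + 1)/(sin(c) - 1)


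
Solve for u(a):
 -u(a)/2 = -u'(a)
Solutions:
 u(a) = C1*exp(a/2)


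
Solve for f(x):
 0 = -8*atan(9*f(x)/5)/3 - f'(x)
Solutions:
 Integral(1/atan(9*_y/5), (_y, f(x))) = C1 - 8*x/3


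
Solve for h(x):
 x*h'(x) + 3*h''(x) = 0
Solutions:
 h(x) = C1 + C2*erf(sqrt(6)*x/6)


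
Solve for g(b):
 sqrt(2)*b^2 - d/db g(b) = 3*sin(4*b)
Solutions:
 g(b) = C1 + sqrt(2)*b^3/3 + 3*cos(4*b)/4


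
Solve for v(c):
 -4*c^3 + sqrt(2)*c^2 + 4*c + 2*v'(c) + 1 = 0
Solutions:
 v(c) = C1 + c^4/2 - sqrt(2)*c^3/6 - c^2 - c/2


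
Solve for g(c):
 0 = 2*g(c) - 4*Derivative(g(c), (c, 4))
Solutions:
 g(c) = C1*exp(-2^(3/4)*c/2) + C2*exp(2^(3/4)*c/2) + C3*sin(2^(3/4)*c/2) + C4*cos(2^(3/4)*c/2)


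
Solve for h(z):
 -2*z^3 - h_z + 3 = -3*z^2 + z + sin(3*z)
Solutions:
 h(z) = C1 - z^4/2 + z^3 - z^2/2 + 3*z + cos(3*z)/3


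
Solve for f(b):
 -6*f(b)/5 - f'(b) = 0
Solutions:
 f(b) = C1*exp(-6*b/5)


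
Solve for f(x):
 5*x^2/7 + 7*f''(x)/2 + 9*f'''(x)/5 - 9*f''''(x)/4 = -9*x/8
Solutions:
 f(x) = C1 + C2*x + C3*exp(x*(6 - sqrt(386))/15) + C4*exp(x*(6 + sqrt(386))/15) - 5*x^4/294 - 51*x^3/2744 - 4923*x^2/48020


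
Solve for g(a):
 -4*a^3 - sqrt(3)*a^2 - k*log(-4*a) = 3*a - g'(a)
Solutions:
 g(a) = C1 + a^4 + sqrt(3)*a^3/3 + 3*a^2/2 + a*k*log(-a) + a*k*(-1 + 2*log(2))


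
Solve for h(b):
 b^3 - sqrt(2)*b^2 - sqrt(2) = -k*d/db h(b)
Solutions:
 h(b) = C1 - b^4/(4*k) + sqrt(2)*b^3/(3*k) + sqrt(2)*b/k


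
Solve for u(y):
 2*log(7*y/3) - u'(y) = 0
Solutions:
 u(y) = C1 + 2*y*log(y) - 2*y + y*log(49/9)


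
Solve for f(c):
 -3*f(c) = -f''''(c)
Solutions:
 f(c) = C1*exp(-3^(1/4)*c) + C2*exp(3^(1/4)*c) + C3*sin(3^(1/4)*c) + C4*cos(3^(1/4)*c)


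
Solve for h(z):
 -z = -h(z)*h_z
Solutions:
 h(z) = -sqrt(C1 + z^2)
 h(z) = sqrt(C1 + z^2)


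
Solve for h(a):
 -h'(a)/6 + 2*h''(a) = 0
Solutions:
 h(a) = C1 + C2*exp(a/12)


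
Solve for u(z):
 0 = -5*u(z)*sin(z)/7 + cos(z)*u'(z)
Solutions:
 u(z) = C1/cos(z)^(5/7)


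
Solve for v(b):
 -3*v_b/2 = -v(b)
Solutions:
 v(b) = C1*exp(2*b/3)


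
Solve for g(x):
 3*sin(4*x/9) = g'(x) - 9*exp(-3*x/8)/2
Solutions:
 g(x) = C1 - 27*cos(4*x/9)/4 - 12*exp(-3*x/8)


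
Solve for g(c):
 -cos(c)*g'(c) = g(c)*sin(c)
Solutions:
 g(c) = C1*cos(c)


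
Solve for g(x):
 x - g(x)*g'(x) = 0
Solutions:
 g(x) = -sqrt(C1 + x^2)
 g(x) = sqrt(C1 + x^2)


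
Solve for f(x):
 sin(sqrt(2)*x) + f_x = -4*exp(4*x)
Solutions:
 f(x) = C1 - exp(4*x) + sqrt(2)*cos(sqrt(2)*x)/2


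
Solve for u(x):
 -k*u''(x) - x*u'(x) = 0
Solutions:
 u(x) = C1 + C2*sqrt(k)*erf(sqrt(2)*x*sqrt(1/k)/2)


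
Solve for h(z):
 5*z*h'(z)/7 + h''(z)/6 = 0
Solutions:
 h(z) = C1 + C2*erf(sqrt(105)*z/7)


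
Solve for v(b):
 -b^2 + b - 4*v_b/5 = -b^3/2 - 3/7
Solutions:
 v(b) = C1 + 5*b^4/32 - 5*b^3/12 + 5*b^2/8 + 15*b/28


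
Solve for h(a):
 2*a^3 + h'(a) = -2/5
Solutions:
 h(a) = C1 - a^4/2 - 2*a/5


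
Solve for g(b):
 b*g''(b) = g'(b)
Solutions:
 g(b) = C1 + C2*b^2


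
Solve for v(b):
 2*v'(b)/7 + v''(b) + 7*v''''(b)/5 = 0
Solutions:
 v(b) = C1 + C2*exp(-105^(1/3)*b*(-(9 + sqrt(186))^(1/3) + 105^(1/3)/(9 + sqrt(186))^(1/3))/42)*sin(3^(1/6)*35^(1/3)*b*(3*35^(1/3)/(9 + sqrt(186))^(1/3) + 3^(2/3)*(9 + sqrt(186))^(1/3))/42) + C3*exp(-105^(1/3)*b*(-(9 + sqrt(186))^(1/3) + 105^(1/3)/(9 + sqrt(186))^(1/3))/42)*cos(3^(1/6)*35^(1/3)*b*(3*35^(1/3)/(9 + sqrt(186))^(1/3) + 3^(2/3)*(9 + sqrt(186))^(1/3))/42) + C4*exp(105^(1/3)*b*(-(9 + sqrt(186))^(1/3) + 105^(1/3)/(9 + sqrt(186))^(1/3))/21)
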